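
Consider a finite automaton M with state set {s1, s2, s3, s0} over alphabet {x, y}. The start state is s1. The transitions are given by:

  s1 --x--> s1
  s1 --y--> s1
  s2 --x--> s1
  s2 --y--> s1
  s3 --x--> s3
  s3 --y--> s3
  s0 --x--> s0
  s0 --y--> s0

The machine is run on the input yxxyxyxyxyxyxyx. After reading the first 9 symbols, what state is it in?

s1

Trace: s1 -y-> s1 -x-> s1 -x-> s1 -y-> s1 -x-> s1 -y-> s1 -x-> s1 -y-> s1 -x-> s1
After 9 symbols: s1.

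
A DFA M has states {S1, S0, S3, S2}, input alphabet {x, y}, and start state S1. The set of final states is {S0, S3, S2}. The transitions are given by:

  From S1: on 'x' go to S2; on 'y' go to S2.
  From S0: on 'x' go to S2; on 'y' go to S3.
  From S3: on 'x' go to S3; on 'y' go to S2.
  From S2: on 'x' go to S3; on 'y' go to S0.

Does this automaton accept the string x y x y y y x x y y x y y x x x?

start at S1
read 'x': S1 → S2
read 'y': S2 → S0
read 'x': S0 → S2
read 'y': S2 → S0
read 'y': S0 → S3
read 'y': S3 → S2
read 'x': S2 → S3
read 'x': S3 → S3
read 'y': S3 → S2
read 'y': S2 → S0
read 'x': S0 → S2
read 'y': S2 → S0
read 'y': S0 → S3
read 'x': S3 → S3
read 'x': S3 → S3
read 'x': S3 → S3
End state S3 is accepting.

Yes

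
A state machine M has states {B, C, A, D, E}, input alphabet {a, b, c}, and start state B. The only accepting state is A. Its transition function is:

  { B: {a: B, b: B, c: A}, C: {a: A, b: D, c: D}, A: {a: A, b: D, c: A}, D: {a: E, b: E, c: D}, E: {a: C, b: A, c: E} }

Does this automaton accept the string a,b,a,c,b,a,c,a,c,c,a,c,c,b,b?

No

B → B → B → B → A → D → E → E → C → D → D → E → E → E → A → D
End state D is not accepting.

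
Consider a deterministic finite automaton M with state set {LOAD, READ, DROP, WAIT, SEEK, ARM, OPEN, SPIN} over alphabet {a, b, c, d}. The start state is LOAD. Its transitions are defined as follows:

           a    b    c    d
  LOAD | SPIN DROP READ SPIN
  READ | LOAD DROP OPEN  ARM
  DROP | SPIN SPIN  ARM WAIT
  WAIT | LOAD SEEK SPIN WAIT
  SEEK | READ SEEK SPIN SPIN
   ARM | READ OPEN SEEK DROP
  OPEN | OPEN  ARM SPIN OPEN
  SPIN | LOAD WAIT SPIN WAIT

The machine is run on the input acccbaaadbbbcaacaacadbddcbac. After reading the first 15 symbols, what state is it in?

LOAD → SPIN → SPIN → SPIN → SPIN → WAIT → LOAD → SPIN → LOAD → SPIN → WAIT → SEEK → SEEK → SPIN → LOAD → SPIN
After 15 symbols: SPIN.

SPIN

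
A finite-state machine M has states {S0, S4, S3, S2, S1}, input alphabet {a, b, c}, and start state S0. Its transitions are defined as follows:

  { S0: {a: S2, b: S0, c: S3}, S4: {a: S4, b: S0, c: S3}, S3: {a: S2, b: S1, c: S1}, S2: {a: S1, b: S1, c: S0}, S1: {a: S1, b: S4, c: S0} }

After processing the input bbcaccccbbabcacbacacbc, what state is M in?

start at S0
read 'b': S0 → S0
read 'b': S0 → S0
read 'c': S0 → S3
read 'a': S3 → S2
read 'c': S2 → S0
read 'c': S0 → S3
read 'c': S3 → S1
read 'c': S1 → S0
read 'b': S0 → S0
read 'b': S0 → S0
read 'a': S0 → S2
read 'b': S2 → S1
read 'c': S1 → S0
read 'a': S0 → S2
read 'c': S2 → S0
read 'b': S0 → S0
read 'a': S0 → S2
read 'c': S2 → S0
read 'a': S0 → S2
read 'c': S2 → S0
read 'b': S0 → S0
read 'c': S0 → S3

S3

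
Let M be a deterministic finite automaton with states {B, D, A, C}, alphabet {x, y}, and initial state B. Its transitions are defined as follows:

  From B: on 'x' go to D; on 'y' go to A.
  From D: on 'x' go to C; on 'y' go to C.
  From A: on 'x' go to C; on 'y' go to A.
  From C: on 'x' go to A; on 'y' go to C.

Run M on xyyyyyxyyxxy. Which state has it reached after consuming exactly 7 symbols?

A

Trace: B -x-> D -y-> C -y-> C -y-> C -y-> C -y-> C -x-> A
After 7 symbols: A.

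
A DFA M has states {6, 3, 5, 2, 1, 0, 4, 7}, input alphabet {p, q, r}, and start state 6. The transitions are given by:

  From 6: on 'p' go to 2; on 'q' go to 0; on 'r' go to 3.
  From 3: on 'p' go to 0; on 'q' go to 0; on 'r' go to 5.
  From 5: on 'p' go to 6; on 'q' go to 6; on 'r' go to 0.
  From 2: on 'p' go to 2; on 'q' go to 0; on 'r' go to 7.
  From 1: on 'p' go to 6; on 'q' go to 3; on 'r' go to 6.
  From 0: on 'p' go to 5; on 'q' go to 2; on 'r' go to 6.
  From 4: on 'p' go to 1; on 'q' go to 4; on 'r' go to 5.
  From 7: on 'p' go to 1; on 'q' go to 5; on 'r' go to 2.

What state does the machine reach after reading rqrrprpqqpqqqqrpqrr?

start at 6
read 'r': 6 → 3
read 'q': 3 → 0
read 'r': 0 → 6
read 'r': 6 → 3
read 'p': 3 → 0
read 'r': 0 → 6
read 'p': 6 → 2
read 'q': 2 → 0
read 'q': 0 → 2
read 'p': 2 → 2
read 'q': 2 → 0
read 'q': 0 → 2
read 'q': 2 → 0
read 'q': 0 → 2
read 'r': 2 → 7
read 'p': 7 → 1
read 'q': 1 → 3
read 'r': 3 → 5
read 'r': 5 → 0

0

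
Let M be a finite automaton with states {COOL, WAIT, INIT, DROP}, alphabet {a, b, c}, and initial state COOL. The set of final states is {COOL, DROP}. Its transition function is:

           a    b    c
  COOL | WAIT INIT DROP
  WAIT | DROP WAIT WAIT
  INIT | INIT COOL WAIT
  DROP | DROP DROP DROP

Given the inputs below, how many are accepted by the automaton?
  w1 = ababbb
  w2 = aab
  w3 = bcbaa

3

w1: Trace: COOL -a-> WAIT -b-> WAIT -a-> DROP -b-> DROP -b-> DROP -b-> DROP  → end DROP, accepted
w2: Trace: COOL -a-> WAIT -a-> DROP -b-> DROP  → end DROP, accepted
w3: Trace: COOL -b-> INIT -c-> WAIT -b-> WAIT -a-> DROP -a-> DROP  → end DROP, accepted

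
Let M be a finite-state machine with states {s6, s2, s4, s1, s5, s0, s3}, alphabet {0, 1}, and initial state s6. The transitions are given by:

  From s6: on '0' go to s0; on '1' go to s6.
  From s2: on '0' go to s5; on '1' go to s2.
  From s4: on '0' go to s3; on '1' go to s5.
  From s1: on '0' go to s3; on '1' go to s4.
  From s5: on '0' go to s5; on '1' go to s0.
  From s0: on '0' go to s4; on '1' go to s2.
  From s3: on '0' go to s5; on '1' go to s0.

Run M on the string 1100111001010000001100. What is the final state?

s5

Trace: s6 -1-> s6 -1-> s6 -0-> s0 -0-> s4 -1-> s5 -1-> s0 -1-> s2 -0-> s5 -0-> s5 -1-> s0 -0-> s4 -1-> s5 -0-> s5 -0-> s5 -0-> s5 -0-> s5 -0-> s5 -0-> s5 -1-> s0 -1-> s2 -0-> s5 -0-> s5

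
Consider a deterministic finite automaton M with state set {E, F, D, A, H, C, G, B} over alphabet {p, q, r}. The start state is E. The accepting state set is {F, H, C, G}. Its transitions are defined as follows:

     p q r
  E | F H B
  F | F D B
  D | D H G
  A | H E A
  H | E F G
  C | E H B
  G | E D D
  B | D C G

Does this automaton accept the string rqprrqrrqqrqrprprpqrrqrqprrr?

Yes

E → B → C → E → B → G → D → G → D → H → F → B → C → B → D → G → E → B → D → H → G → D → H → G → D → D → G → D → G
End state G is accepting.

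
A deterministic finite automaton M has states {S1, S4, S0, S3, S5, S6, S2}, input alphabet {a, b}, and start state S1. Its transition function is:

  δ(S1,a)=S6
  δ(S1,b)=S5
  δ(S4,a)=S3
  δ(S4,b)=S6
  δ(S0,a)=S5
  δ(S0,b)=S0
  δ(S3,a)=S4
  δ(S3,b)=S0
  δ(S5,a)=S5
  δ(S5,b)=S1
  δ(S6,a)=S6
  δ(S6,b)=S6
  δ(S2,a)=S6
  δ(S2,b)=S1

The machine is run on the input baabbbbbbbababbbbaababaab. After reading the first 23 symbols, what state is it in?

S6

Trace: S1 -b-> S5 -a-> S5 -a-> S5 -b-> S1 -b-> S5 -b-> S1 -b-> S5 -b-> S1 -b-> S5 -b-> S1 -a-> S6 -b-> S6 -a-> S6 -b-> S6 -b-> S6 -b-> S6 -b-> S6 -a-> S6 -a-> S6 -b-> S6 -a-> S6 -b-> S6 -a-> S6
After 23 symbols: S6.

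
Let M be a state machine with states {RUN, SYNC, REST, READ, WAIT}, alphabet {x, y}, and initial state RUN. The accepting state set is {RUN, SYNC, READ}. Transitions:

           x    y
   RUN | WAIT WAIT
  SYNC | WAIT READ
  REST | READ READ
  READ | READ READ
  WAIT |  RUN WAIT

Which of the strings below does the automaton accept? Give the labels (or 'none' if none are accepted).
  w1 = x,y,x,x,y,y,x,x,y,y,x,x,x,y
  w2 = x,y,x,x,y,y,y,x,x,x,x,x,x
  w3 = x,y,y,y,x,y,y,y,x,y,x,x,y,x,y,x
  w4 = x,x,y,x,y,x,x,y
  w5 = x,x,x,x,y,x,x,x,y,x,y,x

w1:
  start at RUN
  read 'x': RUN → WAIT
  read 'y': WAIT → WAIT
  read 'x': WAIT → RUN
  read 'x': RUN → WAIT
  read 'y': WAIT → WAIT
  read 'y': WAIT → WAIT
  read 'x': WAIT → RUN
  read 'x': RUN → WAIT
  read 'y': WAIT → WAIT
  read 'y': WAIT → WAIT
  read 'x': WAIT → RUN
  read 'x': RUN → WAIT
  read 'x': WAIT → RUN
  read 'y': RUN → WAIT
  end WAIT, rejected
w2:
  start at RUN
  read 'x': RUN → WAIT
  read 'y': WAIT → WAIT
  read 'x': WAIT → RUN
  read 'x': RUN → WAIT
  read 'y': WAIT → WAIT
  read 'y': WAIT → WAIT
  read 'y': WAIT → WAIT
  read 'x': WAIT → RUN
  read 'x': RUN → WAIT
  read 'x': WAIT → RUN
  read 'x': RUN → WAIT
  read 'x': WAIT → RUN
  read 'x': RUN → WAIT
  end WAIT, rejected
w3:
  start at RUN
  read 'x': RUN → WAIT
  read 'y': WAIT → WAIT
  read 'y': WAIT → WAIT
  read 'y': WAIT → WAIT
  read 'x': WAIT → RUN
  read 'y': RUN → WAIT
  read 'y': WAIT → WAIT
  read 'y': WAIT → WAIT
  read 'x': WAIT → RUN
  read 'y': RUN → WAIT
  read 'x': WAIT → RUN
  read 'x': RUN → WAIT
  read 'y': WAIT → WAIT
  read 'x': WAIT → RUN
  read 'y': RUN → WAIT
  read 'x': WAIT → RUN
  end RUN, accepted
w4:
  start at RUN
  read 'x': RUN → WAIT
  read 'x': WAIT → RUN
  read 'y': RUN → WAIT
  read 'x': WAIT → RUN
  read 'y': RUN → WAIT
  read 'x': WAIT → RUN
  read 'x': RUN → WAIT
  read 'y': WAIT → WAIT
  end WAIT, rejected
w5:
  start at RUN
  read 'x': RUN → WAIT
  read 'x': WAIT → RUN
  read 'x': RUN → WAIT
  read 'x': WAIT → RUN
  read 'y': RUN → WAIT
  read 'x': WAIT → RUN
  read 'x': RUN → WAIT
  read 'x': WAIT → RUN
  read 'y': RUN → WAIT
  read 'x': WAIT → RUN
  read 'y': RUN → WAIT
  read 'x': WAIT → RUN
  end RUN, accepted

w3, w5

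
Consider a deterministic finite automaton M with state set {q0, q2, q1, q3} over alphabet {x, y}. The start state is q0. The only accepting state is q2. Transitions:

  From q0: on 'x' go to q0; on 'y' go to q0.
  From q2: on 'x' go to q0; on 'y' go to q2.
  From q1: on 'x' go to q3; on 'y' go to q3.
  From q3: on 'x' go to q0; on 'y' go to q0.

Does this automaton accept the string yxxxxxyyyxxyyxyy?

No

q0 → q0 → q0 → q0 → q0 → q0 → q0 → q0 → q0 → q0 → q0 → q0 → q0 → q0 → q0 → q0 → q0
End state q0 is not accepting.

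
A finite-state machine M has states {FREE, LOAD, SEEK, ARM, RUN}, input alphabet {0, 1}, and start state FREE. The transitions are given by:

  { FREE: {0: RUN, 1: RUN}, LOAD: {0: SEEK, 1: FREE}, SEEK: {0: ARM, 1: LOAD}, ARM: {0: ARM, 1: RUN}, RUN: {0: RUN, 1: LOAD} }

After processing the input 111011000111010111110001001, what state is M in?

FREE → RUN → LOAD → FREE → RUN → LOAD → FREE → RUN → RUN → RUN → LOAD → FREE → RUN → RUN → LOAD → SEEK → LOAD → FREE → RUN → LOAD → FREE → RUN → RUN → RUN → LOAD → SEEK → ARM → RUN

RUN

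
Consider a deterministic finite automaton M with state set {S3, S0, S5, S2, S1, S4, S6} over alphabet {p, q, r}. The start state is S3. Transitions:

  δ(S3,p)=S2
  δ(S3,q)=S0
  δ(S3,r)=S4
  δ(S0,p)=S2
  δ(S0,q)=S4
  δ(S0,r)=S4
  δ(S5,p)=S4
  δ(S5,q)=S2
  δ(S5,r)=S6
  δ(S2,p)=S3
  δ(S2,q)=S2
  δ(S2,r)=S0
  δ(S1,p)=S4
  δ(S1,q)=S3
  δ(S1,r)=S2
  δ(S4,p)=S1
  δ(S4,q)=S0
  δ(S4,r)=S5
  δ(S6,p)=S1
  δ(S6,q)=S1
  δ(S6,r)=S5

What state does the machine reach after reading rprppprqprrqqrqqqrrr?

S5

Trace: S3 -r-> S4 -p-> S1 -r-> S2 -p-> S3 -p-> S2 -p-> S3 -r-> S4 -q-> S0 -p-> S2 -r-> S0 -r-> S4 -q-> S0 -q-> S4 -r-> S5 -q-> S2 -q-> S2 -q-> S2 -r-> S0 -r-> S4 -r-> S5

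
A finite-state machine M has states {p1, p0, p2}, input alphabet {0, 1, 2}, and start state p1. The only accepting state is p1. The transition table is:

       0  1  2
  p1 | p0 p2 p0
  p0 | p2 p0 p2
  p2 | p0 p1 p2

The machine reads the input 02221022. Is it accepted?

No

Trace: p1 -0-> p0 -2-> p2 -2-> p2 -2-> p2 -1-> p1 -0-> p0 -2-> p2 -2-> p2
End state p2 is not accepting.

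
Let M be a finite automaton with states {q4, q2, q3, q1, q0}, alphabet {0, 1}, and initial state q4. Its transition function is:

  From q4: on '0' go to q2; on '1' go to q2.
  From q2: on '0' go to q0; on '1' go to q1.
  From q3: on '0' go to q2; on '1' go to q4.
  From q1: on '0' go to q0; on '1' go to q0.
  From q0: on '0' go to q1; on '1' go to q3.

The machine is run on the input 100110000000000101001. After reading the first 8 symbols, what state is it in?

q1

Trace: q4 -1-> q2 -0-> q0 -0-> q1 -1-> q0 -1-> q3 -0-> q2 -0-> q0 -0-> q1
After 8 symbols: q1.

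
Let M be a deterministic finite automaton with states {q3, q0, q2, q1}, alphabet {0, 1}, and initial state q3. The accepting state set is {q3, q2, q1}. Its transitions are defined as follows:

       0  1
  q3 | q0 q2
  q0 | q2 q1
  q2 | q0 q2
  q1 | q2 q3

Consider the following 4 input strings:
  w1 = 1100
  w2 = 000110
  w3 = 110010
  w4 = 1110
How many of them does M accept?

w1: Trace: q3 -1-> q2 -1-> q2 -0-> q0 -0-> q2  → end q2, accepted
w2: Trace: q3 -0-> q0 -0-> q2 -0-> q0 -1-> q1 -1-> q3 -0-> q0  → end q0, rejected
w3: Trace: q3 -1-> q2 -1-> q2 -0-> q0 -0-> q2 -1-> q2 -0-> q0  → end q0, rejected
w4: Trace: q3 -1-> q2 -1-> q2 -1-> q2 -0-> q0  → end q0, rejected

1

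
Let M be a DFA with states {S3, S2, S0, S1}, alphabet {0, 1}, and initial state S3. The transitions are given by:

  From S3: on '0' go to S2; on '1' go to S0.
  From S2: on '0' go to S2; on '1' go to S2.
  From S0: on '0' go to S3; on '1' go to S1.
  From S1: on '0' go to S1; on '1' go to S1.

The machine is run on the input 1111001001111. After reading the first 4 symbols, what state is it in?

S1

start at S3
read '1': S3 → S0
read '1': S0 → S1
read '1': S1 → S1
read '1': S1 → S1
After 4 symbols: S1.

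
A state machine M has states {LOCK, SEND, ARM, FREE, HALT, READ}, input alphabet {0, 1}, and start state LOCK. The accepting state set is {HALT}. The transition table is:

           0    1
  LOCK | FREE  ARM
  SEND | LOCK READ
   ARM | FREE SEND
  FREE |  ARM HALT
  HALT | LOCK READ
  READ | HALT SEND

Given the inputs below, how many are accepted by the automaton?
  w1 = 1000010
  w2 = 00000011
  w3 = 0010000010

0

w1: LOCK → ARM → FREE → ARM → FREE → ARM → SEND → LOCK  → end LOCK, rejected
w2: LOCK → FREE → ARM → FREE → ARM → FREE → ARM → SEND → READ  → end READ, rejected
w3: LOCK → FREE → ARM → SEND → LOCK → FREE → ARM → FREE → ARM → SEND → LOCK  → end LOCK, rejected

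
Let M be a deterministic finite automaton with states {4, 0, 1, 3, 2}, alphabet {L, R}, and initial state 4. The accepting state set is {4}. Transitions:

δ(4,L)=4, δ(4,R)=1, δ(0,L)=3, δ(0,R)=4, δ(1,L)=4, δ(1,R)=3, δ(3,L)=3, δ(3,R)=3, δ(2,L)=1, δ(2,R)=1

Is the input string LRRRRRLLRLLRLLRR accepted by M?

4 → 4 → 1 → 3 → 3 → 3 → 3 → 3 → 3 → 3 → 3 → 3 → 3 → 3 → 3 → 3 → 3
End state 3 is not accepting.

No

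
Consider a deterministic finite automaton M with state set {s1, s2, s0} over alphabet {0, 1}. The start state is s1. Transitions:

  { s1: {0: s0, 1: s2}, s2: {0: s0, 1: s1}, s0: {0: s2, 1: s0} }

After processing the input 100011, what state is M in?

Trace: s1 -1-> s2 -0-> s0 -0-> s2 -0-> s0 -1-> s0 -1-> s0

s0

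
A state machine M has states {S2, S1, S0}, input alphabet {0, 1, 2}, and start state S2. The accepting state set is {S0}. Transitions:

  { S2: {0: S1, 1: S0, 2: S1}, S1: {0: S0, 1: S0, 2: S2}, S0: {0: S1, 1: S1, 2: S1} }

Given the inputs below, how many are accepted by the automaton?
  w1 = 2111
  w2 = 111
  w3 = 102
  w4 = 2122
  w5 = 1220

w1: S2 → S1 → S0 → S1 → S0  → end S0, accepted
w2: S2 → S0 → S1 → S0  → end S0, accepted
w3: S2 → S0 → S1 → S2  → end S2, rejected
w4: S2 → S1 → S0 → S1 → S2  → end S2, rejected
w5: S2 → S0 → S1 → S2 → S1  → end S1, rejected

2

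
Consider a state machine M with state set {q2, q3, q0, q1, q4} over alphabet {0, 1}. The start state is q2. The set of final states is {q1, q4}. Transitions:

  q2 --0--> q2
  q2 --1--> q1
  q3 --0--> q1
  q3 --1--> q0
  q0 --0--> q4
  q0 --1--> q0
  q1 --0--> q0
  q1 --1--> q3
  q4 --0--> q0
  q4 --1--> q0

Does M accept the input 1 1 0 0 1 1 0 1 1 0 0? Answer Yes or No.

No

Trace: q2 -1-> q1 -1-> q3 -0-> q1 -0-> q0 -1-> q0 -1-> q0 -0-> q4 -1-> q0 -1-> q0 -0-> q4 -0-> q0
End state q0 is not accepting.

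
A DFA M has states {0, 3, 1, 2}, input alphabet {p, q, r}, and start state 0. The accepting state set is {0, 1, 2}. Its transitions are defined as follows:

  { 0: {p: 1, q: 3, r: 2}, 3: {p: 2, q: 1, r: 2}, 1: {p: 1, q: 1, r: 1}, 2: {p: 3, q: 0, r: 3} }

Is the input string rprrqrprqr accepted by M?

0 → 2 → 3 → 2 → 3 → 1 → 1 → 1 → 1 → 1 → 1
End state 1 is accepting.

Yes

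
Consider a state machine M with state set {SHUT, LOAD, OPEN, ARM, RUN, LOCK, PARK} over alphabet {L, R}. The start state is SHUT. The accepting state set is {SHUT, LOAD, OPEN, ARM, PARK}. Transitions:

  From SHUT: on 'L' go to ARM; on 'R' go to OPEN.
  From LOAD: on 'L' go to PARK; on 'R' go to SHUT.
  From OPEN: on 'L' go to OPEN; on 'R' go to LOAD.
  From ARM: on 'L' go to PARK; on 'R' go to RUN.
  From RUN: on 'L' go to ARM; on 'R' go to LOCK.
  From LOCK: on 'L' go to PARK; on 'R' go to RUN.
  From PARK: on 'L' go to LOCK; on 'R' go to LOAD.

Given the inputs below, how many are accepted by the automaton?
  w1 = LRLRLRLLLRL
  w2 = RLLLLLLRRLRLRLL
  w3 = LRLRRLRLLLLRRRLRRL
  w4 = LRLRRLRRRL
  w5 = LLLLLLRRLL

w1: Trace: SHUT -L-> ARM -R-> RUN -L-> ARM -R-> RUN -L-> ARM -R-> RUN -L-> ARM -L-> PARK -L-> LOCK -R-> RUN -L-> ARM  → end ARM, accepted
w2: Trace: SHUT -R-> OPEN -L-> OPEN -L-> OPEN -L-> OPEN -L-> OPEN -L-> OPEN -L-> OPEN -R-> LOAD -R-> SHUT -L-> ARM -R-> RUN -L-> ARM -R-> RUN -L-> ARM -L-> PARK  → end PARK, accepted
w3: Trace: SHUT -L-> ARM -R-> RUN -L-> ARM -R-> RUN -R-> LOCK -L-> PARK -R-> LOAD -L-> PARK -L-> LOCK -L-> PARK -L-> LOCK -R-> RUN -R-> LOCK -R-> RUN -L-> ARM -R-> RUN -R-> LOCK -L-> PARK  → end PARK, accepted
w4: Trace: SHUT -L-> ARM -R-> RUN -L-> ARM -R-> RUN -R-> LOCK -L-> PARK -R-> LOAD -R-> SHUT -R-> OPEN -L-> OPEN  → end OPEN, accepted
w5: Trace: SHUT -L-> ARM -L-> PARK -L-> LOCK -L-> PARK -L-> LOCK -L-> PARK -R-> LOAD -R-> SHUT -L-> ARM -L-> PARK  → end PARK, accepted

5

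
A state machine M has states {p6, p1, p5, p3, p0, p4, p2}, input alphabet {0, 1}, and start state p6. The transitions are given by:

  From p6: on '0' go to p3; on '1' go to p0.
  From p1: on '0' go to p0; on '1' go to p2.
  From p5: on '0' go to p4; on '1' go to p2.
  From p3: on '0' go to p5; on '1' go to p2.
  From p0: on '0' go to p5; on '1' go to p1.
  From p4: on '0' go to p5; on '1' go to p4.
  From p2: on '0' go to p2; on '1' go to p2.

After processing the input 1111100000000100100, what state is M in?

p2

start at p6
read '1': p6 → p0
read '1': p0 → p1
read '1': p1 → p2
read '1': p2 → p2
read '1': p2 → p2
read '0': p2 → p2
read '0': p2 → p2
read '0': p2 → p2
read '0': p2 → p2
read '0': p2 → p2
read '0': p2 → p2
read '0': p2 → p2
read '0': p2 → p2
read '1': p2 → p2
read '0': p2 → p2
read '0': p2 → p2
read '1': p2 → p2
read '0': p2 → p2
read '0': p2 → p2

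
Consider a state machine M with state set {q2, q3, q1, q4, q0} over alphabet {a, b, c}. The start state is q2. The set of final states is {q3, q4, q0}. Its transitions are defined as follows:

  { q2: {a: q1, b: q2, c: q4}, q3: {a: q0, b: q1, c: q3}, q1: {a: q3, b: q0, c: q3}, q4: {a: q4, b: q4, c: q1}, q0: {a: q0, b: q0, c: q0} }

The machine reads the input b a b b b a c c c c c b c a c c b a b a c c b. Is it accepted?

Yes

Trace: q2 -b-> q2 -a-> q1 -b-> q0 -b-> q0 -b-> q0 -a-> q0 -c-> q0 -c-> q0 -c-> q0 -c-> q0 -c-> q0 -b-> q0 -c-> q0 -a-> q0 -c-> q0 -c-> q0 -b-> q0 -a-> q0 -b-> q0 -a-> q0 -c-> q0 -c-> q0 -b-> q0
End state q0 is accepting.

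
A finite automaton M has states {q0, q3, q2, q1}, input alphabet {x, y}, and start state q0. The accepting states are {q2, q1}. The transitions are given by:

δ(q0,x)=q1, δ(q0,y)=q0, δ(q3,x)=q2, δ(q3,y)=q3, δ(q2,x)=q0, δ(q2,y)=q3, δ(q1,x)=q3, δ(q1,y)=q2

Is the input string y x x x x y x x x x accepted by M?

No

q0 → q0 → q1 → q3 → q2 → q0 → q0 → q1 → q3 → q2 → q0
End state q0 is not accepting.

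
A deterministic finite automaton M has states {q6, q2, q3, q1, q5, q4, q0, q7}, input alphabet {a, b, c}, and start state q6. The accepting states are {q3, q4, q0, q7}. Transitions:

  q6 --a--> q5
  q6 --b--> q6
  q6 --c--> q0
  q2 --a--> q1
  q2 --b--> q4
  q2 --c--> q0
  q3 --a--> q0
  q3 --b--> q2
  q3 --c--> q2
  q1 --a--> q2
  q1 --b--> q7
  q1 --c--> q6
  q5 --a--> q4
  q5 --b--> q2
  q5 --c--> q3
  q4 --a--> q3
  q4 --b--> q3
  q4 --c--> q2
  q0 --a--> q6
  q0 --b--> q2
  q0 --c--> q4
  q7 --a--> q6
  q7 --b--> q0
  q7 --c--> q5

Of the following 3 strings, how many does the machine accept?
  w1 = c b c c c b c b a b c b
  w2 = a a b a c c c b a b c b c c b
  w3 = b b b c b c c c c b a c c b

w1: Trace: q6 -c-> q0 -b-> q2 -c-> q0 -c-> q4 -c-> q2 -b-> q4 -c-> q2 -b-> q4 -a-> q3 -b-> q2 -c-> q0 -b-> q2  → end q2, rejected
w2: Trace: q6 -a-> q5 -a-> q4 -b-> q3 -a-> q0 -c-> q4 -c-> q2 -c-> q0 -b-> q2 -a-> q1 -b-> q7 -c-> q5 -b-> q2 -c-> q0 -c-> q4 -b-> q3  → end q3, accepted
w3: Trace: q6 -b-> q6 -b-> q6 -b-> q6 -c-> q0 -b-> q2 -c-> q0 -c-> q4 -c-> q2 -c-> q0 -b-> q2 -a-> q1 -c-> q6 -c-> q0 -b-> q2  → end q2, rejected

1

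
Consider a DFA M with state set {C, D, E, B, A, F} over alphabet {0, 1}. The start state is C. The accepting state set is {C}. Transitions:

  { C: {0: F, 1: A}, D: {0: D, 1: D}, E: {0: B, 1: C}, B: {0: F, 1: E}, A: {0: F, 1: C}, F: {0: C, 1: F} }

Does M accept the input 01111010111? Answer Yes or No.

No

Trace: C -0-> F -1-> F -1-> F -1-> F -1-> F -0-> C -1-> A -0-> F -1-> F -1-> F -1-> F
End state F is not accepting.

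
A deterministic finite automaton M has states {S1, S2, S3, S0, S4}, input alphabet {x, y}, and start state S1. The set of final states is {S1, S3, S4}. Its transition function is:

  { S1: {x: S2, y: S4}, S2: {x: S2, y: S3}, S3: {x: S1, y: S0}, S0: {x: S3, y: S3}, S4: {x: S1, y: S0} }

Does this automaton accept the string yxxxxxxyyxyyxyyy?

S1 → S4 → S1 → S2 → S2 → S2 → S2 → S2 → S3 → S0 → S3 → S0 → S3 → S1 → S4 → S0 → S3
End state S3 is accepting.

Yes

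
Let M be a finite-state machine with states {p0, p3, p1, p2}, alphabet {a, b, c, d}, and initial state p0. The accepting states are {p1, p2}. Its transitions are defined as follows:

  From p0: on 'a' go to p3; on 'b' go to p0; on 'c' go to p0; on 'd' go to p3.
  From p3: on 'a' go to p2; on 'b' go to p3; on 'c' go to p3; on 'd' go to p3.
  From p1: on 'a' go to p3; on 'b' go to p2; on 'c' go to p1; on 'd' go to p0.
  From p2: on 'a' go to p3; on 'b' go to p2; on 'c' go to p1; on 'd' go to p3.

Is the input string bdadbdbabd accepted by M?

No

p0 → p0 → p3 → p2 → p3 → p3 → p3 → p3 → p2 → p2 → p3
End state p3 is not accepting.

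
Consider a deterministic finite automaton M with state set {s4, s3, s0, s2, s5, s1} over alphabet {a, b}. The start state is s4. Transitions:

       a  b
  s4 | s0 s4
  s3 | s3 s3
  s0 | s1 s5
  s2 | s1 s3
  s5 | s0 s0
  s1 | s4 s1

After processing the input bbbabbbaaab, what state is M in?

s4

start at s4
read 'b': s4 → s4
read 'b': s4 → s4
read 'b': s4 → s4
read 'a': s4 → s0
read 'b': s0 → s5
read 'b': s5 → s0
read 'b': s0 → s5
read 'a': s5 → s0
read 'a': s0 → s1
read 'a': s1 → s4
read 'b': s4 → s4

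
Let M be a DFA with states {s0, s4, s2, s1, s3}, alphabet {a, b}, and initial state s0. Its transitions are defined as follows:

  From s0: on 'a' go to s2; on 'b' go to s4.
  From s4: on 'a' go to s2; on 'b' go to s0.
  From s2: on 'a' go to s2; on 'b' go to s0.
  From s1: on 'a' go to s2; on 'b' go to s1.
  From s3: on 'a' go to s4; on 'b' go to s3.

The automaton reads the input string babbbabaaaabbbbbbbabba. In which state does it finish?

s2

start at s0
read 'b': s0 → s4
read 'a': s4 → s2
read 'b': s2 → s0
read 'b': s0 → s4
read 'b': s4 → s0
read 'a': s0 → s2
read 'b': s2 → s0
read 'a': s0 → s2
read 'a': s2 → s2
read 'a': s2 → s2
read 'a': s2 → s2
read 'b': s2 → s0
read 'b': s0 → s4
read 'b': s4 → s0
read 'b': s0 → s4
read 'b': s4 → s0
read 'b': s0 → s4
read 'b': s4 → s0
read 'a': s0 → s2
read 'b': s2 → s0
read 'b': s0 → s4
read 'a': s4 → s2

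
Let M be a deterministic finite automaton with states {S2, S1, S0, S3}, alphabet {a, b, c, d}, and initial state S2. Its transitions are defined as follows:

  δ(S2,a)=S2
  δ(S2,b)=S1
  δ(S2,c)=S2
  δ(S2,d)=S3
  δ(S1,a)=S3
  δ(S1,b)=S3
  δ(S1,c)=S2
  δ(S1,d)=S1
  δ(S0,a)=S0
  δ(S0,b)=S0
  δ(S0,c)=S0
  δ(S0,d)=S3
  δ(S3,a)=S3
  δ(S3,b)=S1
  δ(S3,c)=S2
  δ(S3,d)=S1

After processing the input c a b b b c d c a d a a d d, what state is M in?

S1

S2 → S2 → S2 → S1 → S3 → S1 → S2 → S3 → S2 → S2 → S3 → S3 → S3 → S1 → S1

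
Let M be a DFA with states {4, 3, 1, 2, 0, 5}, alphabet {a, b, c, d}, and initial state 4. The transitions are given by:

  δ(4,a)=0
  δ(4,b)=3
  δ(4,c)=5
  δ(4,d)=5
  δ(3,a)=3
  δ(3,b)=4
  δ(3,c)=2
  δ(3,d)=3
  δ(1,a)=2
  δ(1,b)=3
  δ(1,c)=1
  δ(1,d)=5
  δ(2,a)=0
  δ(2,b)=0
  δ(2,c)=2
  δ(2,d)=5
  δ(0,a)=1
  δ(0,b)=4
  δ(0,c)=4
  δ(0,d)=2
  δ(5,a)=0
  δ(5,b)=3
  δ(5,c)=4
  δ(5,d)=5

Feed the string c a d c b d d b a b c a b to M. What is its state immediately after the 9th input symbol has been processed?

Trace: 4 -c-> 5 -a-> 0 -d-> 2 -c-> 2 -b-> 0 -d-> 2 -d-> 5 -b-> 3 -a-> 3
After 9 symbols: 3.

3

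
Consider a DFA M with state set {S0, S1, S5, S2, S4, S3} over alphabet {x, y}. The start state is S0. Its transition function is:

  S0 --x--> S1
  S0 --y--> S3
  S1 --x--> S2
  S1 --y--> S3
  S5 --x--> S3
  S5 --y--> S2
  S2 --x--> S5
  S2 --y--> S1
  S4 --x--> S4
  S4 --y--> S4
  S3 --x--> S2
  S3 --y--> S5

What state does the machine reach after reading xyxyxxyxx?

Trace: S0 -x-> S1 -y-> S3 -x-> S2 -y-> S1 -x-> S2 -x-> S5 -y-> S2 -x-> S5 -x-> S3

S3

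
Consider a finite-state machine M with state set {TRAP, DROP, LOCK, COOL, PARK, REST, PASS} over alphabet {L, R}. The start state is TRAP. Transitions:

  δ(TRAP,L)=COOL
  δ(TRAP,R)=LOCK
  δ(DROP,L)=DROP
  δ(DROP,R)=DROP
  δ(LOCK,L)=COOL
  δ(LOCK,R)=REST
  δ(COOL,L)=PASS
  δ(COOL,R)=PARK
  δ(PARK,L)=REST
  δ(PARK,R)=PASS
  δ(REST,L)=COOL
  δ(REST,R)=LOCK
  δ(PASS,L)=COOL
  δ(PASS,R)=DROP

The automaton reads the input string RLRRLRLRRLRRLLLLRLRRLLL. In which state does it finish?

DROP

TRAP → LOCK → COOL → PARK → PASS → COOL → PARK → REST → LOCK → REST → COOL → PARK → PASS → COOL → PASS → COOL → PASS → DROP → DROP → DROP → DROP → DROP → DROP → DROP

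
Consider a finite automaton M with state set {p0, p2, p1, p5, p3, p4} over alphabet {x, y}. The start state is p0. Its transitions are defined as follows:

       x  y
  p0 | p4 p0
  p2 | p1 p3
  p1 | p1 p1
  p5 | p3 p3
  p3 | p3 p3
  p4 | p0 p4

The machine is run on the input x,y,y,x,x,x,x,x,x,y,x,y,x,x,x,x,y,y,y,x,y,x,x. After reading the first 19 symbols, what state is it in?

Trace: p0 -x-> p4 -y-> p4 -y-> p4 -x-> p0 -x-> p4 -x-> p0 -x-> p4 -x-> p0 -x-> p4 -y-> p4 -x-> p0 -y-> p0 -x-> p4 -x-> p0 -x-> p4 -x-> p0 -y-> p0 -y-> p0 -y-> p0
After 19 symbols: p0.

p0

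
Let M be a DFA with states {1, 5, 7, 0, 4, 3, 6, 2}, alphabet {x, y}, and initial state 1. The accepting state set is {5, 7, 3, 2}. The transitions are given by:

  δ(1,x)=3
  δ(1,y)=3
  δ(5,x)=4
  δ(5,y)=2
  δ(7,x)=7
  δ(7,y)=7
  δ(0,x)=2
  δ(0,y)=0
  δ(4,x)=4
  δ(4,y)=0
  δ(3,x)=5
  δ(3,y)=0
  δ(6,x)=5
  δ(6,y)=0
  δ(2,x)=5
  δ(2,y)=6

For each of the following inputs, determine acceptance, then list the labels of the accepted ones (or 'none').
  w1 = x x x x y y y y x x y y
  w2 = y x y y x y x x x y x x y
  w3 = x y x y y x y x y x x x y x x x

w2

w1: Trace: 1 -x-> 3 -x-> 5 -x-> 4 -x-> 4 -y-> 0 -y-> 0 -y-> 0 -y-> 0 -x-> 2 -x-> 5 -y-> 2 -y-> 6  → end 6, rejected
w2: Trace: 1 -y-> 3 -x-> 5 -y-> 2 -y-> 6 -x-> 5 -y-> 2 -x-> 5 -x-> 4 -x-> 4 -y-> 0 -x-> 2 -x-> 5 -y-> 2  → end 2, accepted
w3: Trace: 1 -x-> 3 -y-> 0 -x-> 2 -y-> 6 -y-> 0 -x-> 2 -y-> 6 -x-> 5 -y-> 2 -x-> 5 -x-> 4 -x-> 4 -y-> 0 -x-> 2 -x-> 5 -x-> 4  → end 4, rejected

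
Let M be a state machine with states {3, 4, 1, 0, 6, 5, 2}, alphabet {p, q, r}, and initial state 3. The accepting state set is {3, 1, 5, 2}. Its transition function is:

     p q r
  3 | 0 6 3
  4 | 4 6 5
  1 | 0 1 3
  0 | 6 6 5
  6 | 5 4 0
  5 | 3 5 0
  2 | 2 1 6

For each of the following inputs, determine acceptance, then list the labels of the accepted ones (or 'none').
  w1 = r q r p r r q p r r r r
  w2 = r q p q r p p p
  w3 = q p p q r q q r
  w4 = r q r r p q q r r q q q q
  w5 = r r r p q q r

w1:
  start at 3
  read 'r': 3 → 3
  read 'q': 3 → 6
  read 'r': 6 → 0
  read 'p': 0 → 6
  read 'r': 6 → 0
  read 'r': 0 → 5
  read 'q': 5 → 5
  read 'p': 5 → 3
  read 'r': 3 → 3
  read 'r': 3 → 3
  read 'r': 3 → 3
  read 'r': 3 → 3
  end 3, accepted
w2:
  start at 3
  read 'r': 3 → 3
  read 'q': 3 → 6
  read 'p': 6 → 5
  read 'q': 5 → 5
  read 'r': 5 → 0
  read 'p': 0 → 6
  read 'p': 6 → 5
  read 'p': 5 → 3
  end 3, accepted
w3:
  start at 3
  read 'q': 3 → 6
  read 'p': 6 → 5
  read 'p': 5 → 3
  read 'q': 3 → 6
  read 'r': 6 → 0
  read 'q': 0 → 6
  read 'q': 6 → 4
  read 'r': 4 → 5
  end 5, accepted
w4:
  start at 3
  read 'r': 3 → 3
  read 'q': 3 → 6
  read 'r': 6 → 0
  read 'r': 0 → 5
  read 'p': 5 → 3
  read 'q': 3 → 6
  read 'q': 6 → 4
  read 'r': 4 → 5
  read 'r': 5 → 0
  read 'q': 0 → 6
  read 'q': 6 → 4
  read 'q': 4 → 6
  read 'q': 6 → 4
  end 4, rejected
w5:
  start at 3
  read 'r': 3 → 3
  read 'r': 3 → 3
  read 'r': 3 → 3
  read 'p': 3 → 0
  read 'q': 0 → 6
  read 'q': 6 → 4
  read 'r': 4 → 5
  end 5, accepted

w1, w2, w3, w5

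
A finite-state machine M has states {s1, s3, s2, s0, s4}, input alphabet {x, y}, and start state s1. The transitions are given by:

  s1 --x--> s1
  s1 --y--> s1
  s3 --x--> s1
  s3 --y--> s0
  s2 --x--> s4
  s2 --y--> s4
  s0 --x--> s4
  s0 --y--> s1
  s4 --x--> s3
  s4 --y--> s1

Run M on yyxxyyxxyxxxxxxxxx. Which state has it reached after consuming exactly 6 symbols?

Trace: s1 -y-> s1 -y-> s1 -x-> s1 -x-> s1 -y-> s1 -y-> s1
After 6 symbols: s1.

s1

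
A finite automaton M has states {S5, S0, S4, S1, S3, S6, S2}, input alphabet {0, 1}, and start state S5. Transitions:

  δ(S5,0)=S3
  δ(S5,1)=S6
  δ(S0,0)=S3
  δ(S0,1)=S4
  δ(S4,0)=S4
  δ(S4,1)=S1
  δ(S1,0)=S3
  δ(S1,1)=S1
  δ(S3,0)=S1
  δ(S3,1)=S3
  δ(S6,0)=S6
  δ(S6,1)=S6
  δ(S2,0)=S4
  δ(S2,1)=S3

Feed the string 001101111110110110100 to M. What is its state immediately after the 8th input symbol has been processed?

S5 → S3 → S1 → S1 → S1 → S3 → S3 → S3 → S3
After 8 symbols: S3.

S3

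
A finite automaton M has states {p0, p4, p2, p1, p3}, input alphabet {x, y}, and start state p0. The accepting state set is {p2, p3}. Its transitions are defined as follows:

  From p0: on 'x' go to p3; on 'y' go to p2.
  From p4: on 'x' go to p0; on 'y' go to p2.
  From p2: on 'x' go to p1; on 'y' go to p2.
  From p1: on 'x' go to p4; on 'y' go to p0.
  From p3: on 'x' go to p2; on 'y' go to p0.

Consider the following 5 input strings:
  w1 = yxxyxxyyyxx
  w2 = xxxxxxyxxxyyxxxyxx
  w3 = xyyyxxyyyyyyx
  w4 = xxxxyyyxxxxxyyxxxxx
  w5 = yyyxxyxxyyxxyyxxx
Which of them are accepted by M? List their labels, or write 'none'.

w4

w1: Trace: p0 -y-> p2 -x-> p1 -x-> p4 -y-> p2 -x-> p1 -x-> p4 -y-> p2 -y-> p2 -y-> p2 -x-> p1 -x-> p4  → end p4, rejected
w2: Trace: p0 -x-> p3 -x-> p2 -x-> p1 -x-> p4 -x-> p0 -x-> p3 -y-> p0 -x-> p3 -x-> p2 -x-> p1 -y-> p0 -y-> p2 -x-> p1 -x-> p4 -x-> p0 -y-> p2 -x-> p1 -x-> p4  → end p4, rejected
w3: Trace: p0 -x-> p3 -y-> p0 -y-> p2 -y-> p2 -x-> p1 -x-> p4 -y-> p2 -y-> p2 -y-> p2 -y-> p2 -y-> p2 -y-> p2 -x-> p1  → end p1, rejected
w4: Trace: p0 -x-> p3 -x-> p2 -x-> p1 -x-> p4 -y-> p2 -y-> p2 -y-> p2 -x-> p1 -x-> p4 -x-> p0 -x-> p3 -x-> p2 -y-> p2 -y-> p2 -x-> p1 -x-> p4 -x-> p0 -x-> p3 -x-> p2  → end p2, accepted
w5: Trace: p0 -y-> p2 -y-> p2 -y-> p2 -x-> p1 -x-> p4 -y-> p2 -x-> p1 -x-> p4 -y-> p2 -y-> p2 -x-> p1 -x-> p4 -y-> p2 -y-> p2 -x-> p1 -x-> p4 -x-> p0  → end p0, rejected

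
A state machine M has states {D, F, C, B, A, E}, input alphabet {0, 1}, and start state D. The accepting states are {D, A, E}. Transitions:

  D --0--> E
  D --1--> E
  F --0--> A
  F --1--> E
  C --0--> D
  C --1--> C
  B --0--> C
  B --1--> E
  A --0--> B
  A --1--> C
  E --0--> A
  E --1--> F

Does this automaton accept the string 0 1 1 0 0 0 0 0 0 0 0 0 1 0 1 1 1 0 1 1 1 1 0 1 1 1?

No

start at D
read '0': D → E
read '1': E → F
read '1': F → E
read '0': E → A
read '0': A → B
read '0': B → C
read '0': C → D
read '0': D → E
read '0': E → A
read '0': A → B
read '0': B → C
read '0': C → D
read '1': D → E
read '0': E → A
read '1': A → C
read '1': C → C
read '1': C → C
read '0': C → D
read '1': D → E
read '1': E → F
read '1': F → E
read '1': E → F
read '0': F → A
read '1': A → C
read '1': C → C
read '1': C → C
End state C is not accepting.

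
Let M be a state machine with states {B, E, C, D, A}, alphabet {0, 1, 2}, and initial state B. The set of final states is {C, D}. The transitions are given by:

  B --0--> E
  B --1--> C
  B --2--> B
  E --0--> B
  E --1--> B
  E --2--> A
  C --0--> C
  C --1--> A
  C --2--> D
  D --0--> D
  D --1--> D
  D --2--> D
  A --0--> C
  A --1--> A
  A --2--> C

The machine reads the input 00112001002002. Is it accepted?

start at B
read '0': B → E
read '0': E → B
read '1': B → C
read '1': C → A
read '2': A → C
read '0': C → C
read '0': C → C
read '1': C → A
read '0': A → C
read '0': C → C
read '2': C → D
read '0': D → D
read '0': D → D
read '2': D → D
End state D is accepting.

Yes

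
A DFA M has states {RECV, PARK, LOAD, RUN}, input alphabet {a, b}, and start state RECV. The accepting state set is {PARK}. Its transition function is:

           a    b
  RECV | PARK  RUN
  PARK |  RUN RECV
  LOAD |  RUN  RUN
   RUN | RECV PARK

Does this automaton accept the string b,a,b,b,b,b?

Trace: RECV -b-> RUN -a-> RECV -b-> RUN -b-> PARK -b-> RECV -b-> RUN
End state RUN is not accepting.

No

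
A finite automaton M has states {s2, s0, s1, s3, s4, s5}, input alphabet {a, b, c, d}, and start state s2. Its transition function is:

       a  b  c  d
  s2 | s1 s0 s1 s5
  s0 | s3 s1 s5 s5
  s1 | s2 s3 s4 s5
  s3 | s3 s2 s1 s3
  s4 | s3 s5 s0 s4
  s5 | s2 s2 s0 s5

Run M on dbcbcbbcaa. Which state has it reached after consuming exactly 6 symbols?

s3

start at s2
read 'd': s2 → s5
read 'b': s5 → s2
read 'c': s2 → s1
read 'b': s1 → s3
read 'c': s3 → s1
read 'b': s1 → s3
After 6 symbols: s3.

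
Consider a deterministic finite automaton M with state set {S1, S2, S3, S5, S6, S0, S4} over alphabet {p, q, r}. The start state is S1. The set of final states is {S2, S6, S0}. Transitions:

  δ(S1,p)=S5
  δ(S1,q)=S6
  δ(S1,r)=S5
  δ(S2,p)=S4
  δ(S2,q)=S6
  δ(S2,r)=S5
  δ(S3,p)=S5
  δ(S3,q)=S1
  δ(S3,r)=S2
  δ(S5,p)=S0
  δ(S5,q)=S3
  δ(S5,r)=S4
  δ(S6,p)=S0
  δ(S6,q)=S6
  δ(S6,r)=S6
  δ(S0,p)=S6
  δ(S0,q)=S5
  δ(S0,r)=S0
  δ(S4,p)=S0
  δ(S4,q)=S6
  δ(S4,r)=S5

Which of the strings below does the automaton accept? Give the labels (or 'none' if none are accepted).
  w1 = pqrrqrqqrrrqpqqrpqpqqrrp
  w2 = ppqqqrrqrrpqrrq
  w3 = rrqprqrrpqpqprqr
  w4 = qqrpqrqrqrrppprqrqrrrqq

w1, w4

w1: Trace: S1 -p-> S5 -q-> S3 -r-> S2 -r-> S5 -q-> S3 -r-> S2 -q-> S6 -q-> S6 -r-> S6 -r-> S6 -r-> S6 -q-> S6 -p-> S0 -q-> S5 -q-> S3 -r-> S2 -p-> S4 -q-> S6 -p-> S0 -q-> S5 -q-> S3 -r-> S2 -r-> S5 -p-> S0  → end S0, accepted
w2: Trace: S1 -p-> S5 -p-> S0 -q-> S5 -q-> S3 -q-> S1 -r-> S5 -r-> S4 -q-> S6 -r-> S6 -r-> S6 -p-> S0 -q-> S5 -r-> S4 -r-> S5 -q-> S3  → end S3, rejected
w3: Trace: S1 -r-> S5 -r-> S4 -q-> S6 -p-> S0 -r-> S0 -q-> S5 -r-> S4 -r-> S5 -p-> S0 -q-> S5 -p-> S0 -q-> S5 -p-> S0 -r-> S0 -q-> S5 -r-> S4  → end S4, rejected
w4: Trace: S1 -q-> S6 -q-> S6 -r-> S6 -p-> S0 -q-> S5 -r-> S4 -q-> S6 -r-> S6 -q-> S6 -r-> S6 -r-> S6 -p-> S0 -p-> S6 -p-> S0 -r-> S0 -q-> S5 -r-> S4 -q-> S6 -r-> S6 -r-> S6 -r-> S6 -q-> S6 -q-> S6  → end S6, accepted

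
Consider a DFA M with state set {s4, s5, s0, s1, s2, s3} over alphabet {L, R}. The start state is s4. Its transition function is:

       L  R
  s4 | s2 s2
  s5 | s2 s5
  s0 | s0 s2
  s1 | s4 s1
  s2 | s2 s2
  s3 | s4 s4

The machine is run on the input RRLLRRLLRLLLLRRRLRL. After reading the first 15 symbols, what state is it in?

s2

start at s4
read 'R': s4 → s2
read 'R': s2 → s2
read 'L': s2 → s2
read 'L': s2 → s2
read 'R': s2 → s2
read 'R': s2 → s2
read 'L': s2 → s2
read 'L': s2 → s2
read 'R': s2 → s2
read 'L': s2 → s2
read 'L': s2 → s2
read 'L': s2 → s2
read 'L': s2 → s2
read 'R': s2 → s2
read 'R': s2 → s2
After 15 symbols: s2.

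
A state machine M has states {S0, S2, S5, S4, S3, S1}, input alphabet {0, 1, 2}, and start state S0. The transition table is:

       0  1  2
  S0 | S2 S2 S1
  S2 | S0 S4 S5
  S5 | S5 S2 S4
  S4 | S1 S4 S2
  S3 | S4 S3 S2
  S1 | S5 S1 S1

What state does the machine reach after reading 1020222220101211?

S0 → S2 → S0 → S1 → S5 → S4 → S2 → S5 → S4 → S2 → S0 → S2 → S0 → S2 → S5 → S2 → S4

S4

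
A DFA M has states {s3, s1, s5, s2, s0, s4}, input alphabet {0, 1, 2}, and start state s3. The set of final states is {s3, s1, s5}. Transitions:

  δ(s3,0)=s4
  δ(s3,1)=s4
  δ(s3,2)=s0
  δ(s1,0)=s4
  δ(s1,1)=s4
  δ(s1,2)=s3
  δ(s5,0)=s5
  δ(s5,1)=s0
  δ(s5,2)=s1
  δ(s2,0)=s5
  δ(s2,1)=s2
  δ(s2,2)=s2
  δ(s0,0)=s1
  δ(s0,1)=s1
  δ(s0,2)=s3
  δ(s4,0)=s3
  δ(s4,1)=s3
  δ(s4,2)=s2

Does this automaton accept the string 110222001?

No

Trace: s3 -1-> s4 -1-> s3 -0-> s4 -2-> s2 -2-> s2 -2-> s2 -0-> s5 -0-> s5 -1-> s0
End state s0 is not accepting.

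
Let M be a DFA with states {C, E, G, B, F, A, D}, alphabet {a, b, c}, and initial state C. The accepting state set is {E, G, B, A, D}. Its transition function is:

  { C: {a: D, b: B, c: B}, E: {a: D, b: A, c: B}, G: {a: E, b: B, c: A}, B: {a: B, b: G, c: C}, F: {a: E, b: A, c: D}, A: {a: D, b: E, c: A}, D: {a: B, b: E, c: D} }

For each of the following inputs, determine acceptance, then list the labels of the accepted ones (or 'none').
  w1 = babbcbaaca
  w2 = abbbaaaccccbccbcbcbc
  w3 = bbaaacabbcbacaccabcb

w1, w2, w3

w1: C → B → B → G → B → C → B → B → B → C → D  → end D, accepted
w2: C → D → E → A → E → D → B → B → C → B → C → B → G → A → A → E → B → G → A → E → B  → end B, accepted
w3: C → B → G → E → D → B → C → D → E → A → A → E → D → D → B → C → B → B → G → A → E  → end E, accepted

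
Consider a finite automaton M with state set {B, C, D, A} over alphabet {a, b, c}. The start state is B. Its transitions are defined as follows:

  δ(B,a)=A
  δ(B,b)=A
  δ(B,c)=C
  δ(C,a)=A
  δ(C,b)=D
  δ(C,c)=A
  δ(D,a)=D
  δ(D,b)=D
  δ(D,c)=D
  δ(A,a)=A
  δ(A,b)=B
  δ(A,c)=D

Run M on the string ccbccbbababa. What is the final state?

B → C → A → B → C → A → B → A → A → B → A → B → A

A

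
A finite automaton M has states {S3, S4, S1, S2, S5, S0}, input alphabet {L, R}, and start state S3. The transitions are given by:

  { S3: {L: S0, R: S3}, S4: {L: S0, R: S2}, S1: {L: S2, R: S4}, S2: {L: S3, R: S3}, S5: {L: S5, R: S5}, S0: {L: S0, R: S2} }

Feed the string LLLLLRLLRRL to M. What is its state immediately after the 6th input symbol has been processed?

S2

S3 → S0 → S0 → S0 → S0 → S0 → S2
After 6 symbols: S2.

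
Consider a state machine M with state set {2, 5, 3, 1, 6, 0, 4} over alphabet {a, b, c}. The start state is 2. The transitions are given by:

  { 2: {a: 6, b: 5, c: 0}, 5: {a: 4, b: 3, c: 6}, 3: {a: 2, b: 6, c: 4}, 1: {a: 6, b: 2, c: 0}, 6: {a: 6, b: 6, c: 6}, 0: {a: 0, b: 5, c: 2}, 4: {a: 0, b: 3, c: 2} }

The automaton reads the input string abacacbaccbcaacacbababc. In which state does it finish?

6

2 → 6 → 6 → 6 → 6 → 6 → 6 → 6 → 6 → 6 → 6 → 6 → 6 → 6 → 6 → 6 → 6 → 6 → 6 → 6 → 6 → 6 → 6 → 6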